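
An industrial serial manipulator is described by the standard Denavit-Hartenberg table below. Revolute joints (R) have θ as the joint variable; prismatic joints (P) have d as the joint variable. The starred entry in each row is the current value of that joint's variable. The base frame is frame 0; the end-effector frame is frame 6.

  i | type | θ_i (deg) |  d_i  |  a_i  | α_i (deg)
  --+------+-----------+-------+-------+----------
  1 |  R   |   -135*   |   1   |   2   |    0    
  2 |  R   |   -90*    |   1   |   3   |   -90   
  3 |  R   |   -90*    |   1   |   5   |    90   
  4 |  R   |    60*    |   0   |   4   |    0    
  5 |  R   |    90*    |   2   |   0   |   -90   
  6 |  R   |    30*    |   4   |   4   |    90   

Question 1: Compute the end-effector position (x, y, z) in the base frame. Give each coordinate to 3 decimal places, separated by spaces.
after link 1: o_1 = (-1.4142, -1.4142, 1.0000)
after link 2: o_2 = (-3.5355, 0.7071, 2.0000)
after link 3: o_3 = (-4.2426, -0.0000, 7.0000)
after link 4: o_4 = (-6.6921, -2.4495, 9.0000)
after link 5: o_5 = (-5.2779, -3.8637, 9.0000)
after link 6: o_6 = (-5.4674, -1.2247, 4.0000)

-5.467 -1.225 4.000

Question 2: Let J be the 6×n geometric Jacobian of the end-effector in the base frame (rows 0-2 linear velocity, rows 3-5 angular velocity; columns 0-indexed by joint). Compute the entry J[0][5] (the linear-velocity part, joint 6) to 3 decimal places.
-1.742

axis z_5 = (0.6124,0.6124,-0.5000); lever o_n−o_5 = (-0.1895,2.6390,-5.0000)
cross product → J_v[:, 5] = (-1.7424,3.1566,1.7321)
J_ω[:, 5] = z_5
entry J[0][5] = -1.7424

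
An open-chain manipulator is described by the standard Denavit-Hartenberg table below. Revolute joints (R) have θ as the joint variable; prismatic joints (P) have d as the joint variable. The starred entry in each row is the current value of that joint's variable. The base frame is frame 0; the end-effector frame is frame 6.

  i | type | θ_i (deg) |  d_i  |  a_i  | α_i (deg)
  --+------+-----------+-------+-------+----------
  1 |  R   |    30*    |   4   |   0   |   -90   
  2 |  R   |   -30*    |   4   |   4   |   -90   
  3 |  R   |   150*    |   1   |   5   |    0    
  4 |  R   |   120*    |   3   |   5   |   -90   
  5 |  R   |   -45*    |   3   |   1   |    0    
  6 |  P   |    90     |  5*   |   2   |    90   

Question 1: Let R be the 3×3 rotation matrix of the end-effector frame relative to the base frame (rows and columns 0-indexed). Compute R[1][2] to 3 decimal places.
End-effector z-axis (col 2 of R) = (-0.0474,0.7891,-0.6124)
R[1][2] = 0.7891

0.789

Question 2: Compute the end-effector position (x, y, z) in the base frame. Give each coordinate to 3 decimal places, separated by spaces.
after link 1: o_1 = (0.0000, 0.0000, 4.0000)
after link 2: o_2 = (1.0000, 5.1962, 6.0000)
after link 3: o_3 = (-0.5646, 1.4061, 2.9689)
after link 4: o_4 = (-1.7655, 6.4862, 0.3708)
after link 5: o_5 = (0.4371, 8.5744, 1.2585)
after link 6: o_6 = (2.8676, 11.6107, 4.9832)

2.868 11.611 4.983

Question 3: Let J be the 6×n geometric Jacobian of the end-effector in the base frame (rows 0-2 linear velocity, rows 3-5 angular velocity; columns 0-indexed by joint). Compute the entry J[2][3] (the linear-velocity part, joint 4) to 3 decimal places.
3.561

axis z_3 = (0.4330,0.2500,-0.8660); lever o_n−o_3 = (3.4322,10.2046,2.0143)
cross product → J_v[:, 3] = (9.3410,-3.8446,3.5607)
J_ω[:, 3] = z_3
entry J[2][3] = 3.5607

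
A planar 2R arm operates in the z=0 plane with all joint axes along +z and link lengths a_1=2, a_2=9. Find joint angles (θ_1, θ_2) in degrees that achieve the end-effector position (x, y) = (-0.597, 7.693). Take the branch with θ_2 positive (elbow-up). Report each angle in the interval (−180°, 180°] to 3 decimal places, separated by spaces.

-30.016 135.012

cos θ_2 = (59.5387−2²−9²)/(2·2·9) = -0.7073; θ_2 = 135.0124° (elbow-up)
β = atan2(7.6930,-0.5970) = 94.4374°; ψ = atan2(6.3626,-4.3653) = 124.4538°
θ_1 = β − ψ = -30.0164°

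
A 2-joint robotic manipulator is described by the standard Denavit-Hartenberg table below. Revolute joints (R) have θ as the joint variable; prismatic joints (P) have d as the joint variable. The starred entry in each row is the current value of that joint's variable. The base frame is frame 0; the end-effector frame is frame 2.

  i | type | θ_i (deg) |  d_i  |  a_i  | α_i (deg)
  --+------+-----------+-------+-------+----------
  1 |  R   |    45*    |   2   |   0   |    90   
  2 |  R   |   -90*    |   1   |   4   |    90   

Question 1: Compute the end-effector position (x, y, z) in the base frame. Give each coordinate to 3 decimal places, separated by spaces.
after link 1: o_1 = (0.0000, 0.0000, 2.0000)
after link 2: o_2 = (0.7071, -0.7071, -2.0000)

0.707 -0.707 -2.000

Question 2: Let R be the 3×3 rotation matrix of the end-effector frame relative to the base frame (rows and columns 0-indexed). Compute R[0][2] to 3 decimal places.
End-effector z-axis (col 2 of R) = (-0.7071,-0.7071,-0.0000)
R[0][2] = -0.7071

-0.707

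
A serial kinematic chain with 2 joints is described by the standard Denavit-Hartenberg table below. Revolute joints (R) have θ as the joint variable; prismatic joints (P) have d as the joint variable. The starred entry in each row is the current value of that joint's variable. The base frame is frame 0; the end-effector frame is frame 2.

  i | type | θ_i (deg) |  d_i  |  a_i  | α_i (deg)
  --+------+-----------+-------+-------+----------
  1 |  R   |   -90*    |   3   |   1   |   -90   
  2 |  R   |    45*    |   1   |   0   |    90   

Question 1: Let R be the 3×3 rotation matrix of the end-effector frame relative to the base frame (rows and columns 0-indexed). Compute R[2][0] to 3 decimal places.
-0.707

End-effector x-axis (col 0 of R) = (0.0000,-0.7071,-0.7071)
R[2][0] = -0.7071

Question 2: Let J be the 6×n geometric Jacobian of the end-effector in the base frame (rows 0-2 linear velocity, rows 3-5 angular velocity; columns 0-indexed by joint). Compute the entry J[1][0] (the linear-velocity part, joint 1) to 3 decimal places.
1.000

axis z_0 = ẑ; lever o_n−o_0 = (1.0000,-1.0000,3.0000)
cross product → J_v[:, 0] = (1.0000,1.0000,-0.0000)
J_ω[:, 0] = z_0
entry J[1][0] = 1.0000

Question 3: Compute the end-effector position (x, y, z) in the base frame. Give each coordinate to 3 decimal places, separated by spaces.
after link 1: o_1 = (0.0000, -1.0000, 3.0000)
after link 2: o_2 = (1.0000, -1.0000, 3.0000)

1.000 -1.000 3.000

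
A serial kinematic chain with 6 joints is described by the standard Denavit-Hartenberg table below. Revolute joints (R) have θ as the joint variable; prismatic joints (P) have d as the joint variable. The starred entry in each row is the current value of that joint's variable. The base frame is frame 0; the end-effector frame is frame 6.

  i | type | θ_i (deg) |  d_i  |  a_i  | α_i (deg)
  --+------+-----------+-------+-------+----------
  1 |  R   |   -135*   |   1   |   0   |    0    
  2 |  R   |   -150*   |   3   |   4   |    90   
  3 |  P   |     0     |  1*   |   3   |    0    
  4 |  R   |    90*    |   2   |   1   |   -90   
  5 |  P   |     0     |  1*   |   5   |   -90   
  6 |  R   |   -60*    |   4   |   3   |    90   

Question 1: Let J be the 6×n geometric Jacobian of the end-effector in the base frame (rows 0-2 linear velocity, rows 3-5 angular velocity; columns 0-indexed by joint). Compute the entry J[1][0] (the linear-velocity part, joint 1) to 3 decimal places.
axis z_0 = ẑ; lever o_n−o_0 = (-0.0854,3.5448,11.5000)
cross product → J_v[:, 0] = (-3.5448,-0.0854,0.0000)
J_ω[:, 0] = z_0
entry J[1][0] = -0.0854

-0.085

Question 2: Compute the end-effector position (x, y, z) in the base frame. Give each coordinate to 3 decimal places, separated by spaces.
after link 1: o_1 = (0.0000, 0.0000, 1.0000)
after link 2: o_2 = (1.0353, 3.8637, 4.0000)
after link 3: o_3 = (2.7777, 6.5027, 4.0000)
after link 4: o_4 = (4.7095, 5.9850, 5.0000)
after link 5: o_5 = (4.4507, 5.0191, 10.0000)
after link 6: o_6 = (-0.0854, 3.5448, 11.5000)

-0.085 3.545 11.500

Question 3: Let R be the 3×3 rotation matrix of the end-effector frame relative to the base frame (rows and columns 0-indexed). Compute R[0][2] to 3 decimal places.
End-effector z-axis (col 2 of R) = (-0.1294,-0.4830,-0.8660)
R[0][2] = -0.1294

-0.129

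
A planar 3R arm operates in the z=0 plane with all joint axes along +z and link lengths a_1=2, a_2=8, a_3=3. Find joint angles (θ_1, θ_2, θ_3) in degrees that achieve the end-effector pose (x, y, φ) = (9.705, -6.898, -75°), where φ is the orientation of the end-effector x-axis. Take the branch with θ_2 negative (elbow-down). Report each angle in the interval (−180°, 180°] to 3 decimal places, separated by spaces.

wrist centre = target − a_3·(cos φ, sin φ) = (8.9285, -4.0002)
cos θ_2 = (95.7207−2²−8²)/(2·2·8) = 0.8663; θ_2 = -29.9719° (elbow-down)
β = atan2(-4.0002,8.9285) = -24.1336°; ψ = atan2(-3.9966,8.9302) = -24.1104°
θ_1 = β − ψ = -0.0232°
θ_3 = φ − θ_1 − θ_2 = -45.0049° (wrapped to (-180°,180°])

-0.023 -29.972 -45.005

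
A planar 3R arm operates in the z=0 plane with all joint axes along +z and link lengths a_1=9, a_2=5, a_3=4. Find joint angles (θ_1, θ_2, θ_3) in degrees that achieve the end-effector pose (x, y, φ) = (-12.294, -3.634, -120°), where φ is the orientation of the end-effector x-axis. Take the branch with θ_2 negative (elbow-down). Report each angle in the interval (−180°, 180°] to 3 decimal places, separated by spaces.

wrist centre = target − a_3·(cos φ, sin φ) = (-10.2940, -0.1699)
cos θ_2 = (105.9953−9²−5²)/(2·9·5) = -0.0001; θ_2 = -90.0030° (elbow-down)
β = atan2(-0.1699,-10.2940) = -179.0544°; ψ = atan2(-5.0000,8.9997) = -29.0553°
θ_1 = β − ψ = -149.9991°
θ_3 = φ − θ_1 − θ_2 = 120.0021° (wrapped to (-180°,180°])

-149.999 -90.003 120.002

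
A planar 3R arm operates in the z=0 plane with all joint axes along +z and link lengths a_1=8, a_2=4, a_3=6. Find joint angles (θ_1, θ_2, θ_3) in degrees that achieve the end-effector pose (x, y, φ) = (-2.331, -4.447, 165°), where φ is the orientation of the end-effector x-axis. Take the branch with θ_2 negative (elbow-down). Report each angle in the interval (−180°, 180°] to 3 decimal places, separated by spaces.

wrist centre = target − a_3·(cos φ, sin φ) = (3.4646, -5.9999)
cos θ_2 = (48.0021−8²−4²)/(2·8·4) = -0.5000; θ_2 = -119.9978° (elbow-down)
β = atan2(-5.9999,3.4646) = -59.9964°; ψ = atan2(-3.4642,6.0001) = -30.0000°
θ_1 = β − ψ = -29.9964°
θ_3 = φ − θ_1 − θ_2 = -45.0058° (wrapped to (-180°,180°])

-29.996 -119.998 -45.006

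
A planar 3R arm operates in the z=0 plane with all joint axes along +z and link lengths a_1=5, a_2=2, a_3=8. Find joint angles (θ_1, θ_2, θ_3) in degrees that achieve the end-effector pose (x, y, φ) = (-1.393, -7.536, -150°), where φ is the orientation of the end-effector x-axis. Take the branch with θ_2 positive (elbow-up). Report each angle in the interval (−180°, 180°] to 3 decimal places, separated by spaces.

wrist centre = target − a_3·(cos φ, sin φ) = (5.5352, -3.5360)
cos θ_2 = (43.1418−5²−2²)/(2·5·2) = 0.7071; θ_2 = 45.0015° (elbow-up)
β = atan2(-3.5360,5.5352) = -32.5713°; ψ = atan2(1.4143,6.4142) = 12.4341°
θ_1 = β − ψ = -45.0054°
θ_3 = φ − θ_1 − θ_2 = -149.9961° (wrapped to (-180°,180°])

-45.005 45.001 -149.996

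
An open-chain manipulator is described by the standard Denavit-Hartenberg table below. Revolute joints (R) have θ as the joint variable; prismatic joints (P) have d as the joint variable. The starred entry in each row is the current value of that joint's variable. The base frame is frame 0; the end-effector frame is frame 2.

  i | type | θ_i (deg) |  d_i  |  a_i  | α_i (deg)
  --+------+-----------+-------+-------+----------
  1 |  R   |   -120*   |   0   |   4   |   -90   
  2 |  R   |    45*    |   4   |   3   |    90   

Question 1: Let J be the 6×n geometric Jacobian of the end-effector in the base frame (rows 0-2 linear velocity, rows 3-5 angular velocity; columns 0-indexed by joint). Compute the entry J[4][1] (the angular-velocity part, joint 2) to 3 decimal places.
-0.500

axis z_1 = (0.8660,-0.5000,0.0000); lever o_n−o_1 = (2.4034,-3.8371,-2.1213)
cross product → J_v[:, 1] = (1.0607,1.8371,-2.1213)
J_ω[:, 1] = z_1
entry J[4][1] = -0.5000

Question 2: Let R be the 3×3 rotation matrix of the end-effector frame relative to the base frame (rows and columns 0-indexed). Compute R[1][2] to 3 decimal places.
End-effector z-axis (col 2 of R) = (-0.3536,-0.6124,0.7071)
R[1][2] = -0.6124

-0.612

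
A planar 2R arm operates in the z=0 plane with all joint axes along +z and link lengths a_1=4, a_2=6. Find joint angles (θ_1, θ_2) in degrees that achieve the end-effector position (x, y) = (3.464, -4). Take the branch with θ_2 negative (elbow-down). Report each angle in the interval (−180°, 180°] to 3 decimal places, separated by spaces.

cos θ_2 = (27.9993−4²−6²)/(2·4·6) = -0.5000; θ_2 = -120.0010° (elbow-down)
β = atan2(-4.0000,3.4640) = -49.1074°; ψ = atan2(-5.1961,0.9999) = -79.1074°
θ_1 = β − ψ = 30.0000°

30.000 -120.001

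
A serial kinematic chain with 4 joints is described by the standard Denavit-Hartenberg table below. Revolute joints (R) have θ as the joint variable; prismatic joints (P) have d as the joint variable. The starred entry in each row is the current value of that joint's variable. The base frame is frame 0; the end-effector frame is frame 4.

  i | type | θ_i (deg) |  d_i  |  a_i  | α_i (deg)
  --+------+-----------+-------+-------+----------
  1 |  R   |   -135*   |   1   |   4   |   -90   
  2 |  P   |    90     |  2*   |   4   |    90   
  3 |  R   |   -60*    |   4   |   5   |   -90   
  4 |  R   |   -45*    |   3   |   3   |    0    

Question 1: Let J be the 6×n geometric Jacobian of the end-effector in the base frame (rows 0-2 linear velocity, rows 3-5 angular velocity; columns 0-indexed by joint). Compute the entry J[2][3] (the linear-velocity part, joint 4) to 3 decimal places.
axis z_3 = (0.3536,-0.3536,-0.8660); lever o_n−o_3 = (-1.7384,-1.2616,-3.6587)
cross product → J_v[:, 3] = (0.2010,2.7990,-1.0607)
J_ω[:, 3] = z_3
entry J[2][3] = -1.0607

-1.061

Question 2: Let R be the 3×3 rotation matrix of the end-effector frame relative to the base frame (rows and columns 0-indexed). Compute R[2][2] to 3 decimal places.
End-effector z-axis (col 2 of R) = (0.3536,-0.3536,-0.8660)
R[2][2] = -0.8660

-0.866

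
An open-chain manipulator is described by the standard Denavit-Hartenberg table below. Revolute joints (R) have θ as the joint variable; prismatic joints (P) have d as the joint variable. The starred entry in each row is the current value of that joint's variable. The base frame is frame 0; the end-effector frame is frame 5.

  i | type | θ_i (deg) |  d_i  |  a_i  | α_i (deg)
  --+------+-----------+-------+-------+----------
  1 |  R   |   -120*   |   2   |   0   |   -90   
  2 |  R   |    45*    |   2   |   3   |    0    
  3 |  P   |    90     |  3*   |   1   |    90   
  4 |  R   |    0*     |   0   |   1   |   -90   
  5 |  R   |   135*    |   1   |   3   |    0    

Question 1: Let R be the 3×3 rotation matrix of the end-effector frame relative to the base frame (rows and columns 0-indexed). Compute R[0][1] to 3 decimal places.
-0.500

End-effector y-axis (col 1 of R) = (-0.5000,-0.8660,0.0000)
R[0][1] = -0.5000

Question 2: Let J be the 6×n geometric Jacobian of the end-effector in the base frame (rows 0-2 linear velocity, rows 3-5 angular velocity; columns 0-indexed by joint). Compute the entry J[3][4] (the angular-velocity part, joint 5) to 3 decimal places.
axis z_4 = (0.8660,-0.5000,0.0000); lever o_n−o_4 = (0.8660,-0.5000,3.0000)
cross product → J_v[:, 4] = (-1.5000,-2.5981,0.0000)
J_ω[:, 4] = z_4
entry J[3][4] = 0.8660

0.866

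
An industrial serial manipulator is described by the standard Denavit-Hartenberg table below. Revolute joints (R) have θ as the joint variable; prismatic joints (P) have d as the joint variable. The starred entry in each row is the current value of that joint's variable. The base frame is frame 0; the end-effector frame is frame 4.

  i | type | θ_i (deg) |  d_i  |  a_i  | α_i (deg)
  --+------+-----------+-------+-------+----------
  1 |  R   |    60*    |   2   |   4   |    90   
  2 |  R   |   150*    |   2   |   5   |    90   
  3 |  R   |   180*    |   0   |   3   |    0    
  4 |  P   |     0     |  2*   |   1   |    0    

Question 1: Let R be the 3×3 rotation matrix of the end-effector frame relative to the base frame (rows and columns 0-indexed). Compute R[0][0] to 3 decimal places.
0.433

End-effector x-axis (col 0 of R) = (0.4330,0.7500,-0.5000)
R[0][0] = 0.4330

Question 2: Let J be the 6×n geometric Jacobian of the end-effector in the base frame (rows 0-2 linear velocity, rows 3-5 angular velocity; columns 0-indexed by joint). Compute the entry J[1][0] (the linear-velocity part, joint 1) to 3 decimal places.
3.799

axis z_0 = ẑ; lever o_n−o_0 = (3.7990,2.5801,4.2321)
cross product → J_v[:, 0] = (-2.5801,3.7990,0.0000)
J_ω[:, 0] = z_0
entry J[1][0] = 3.7990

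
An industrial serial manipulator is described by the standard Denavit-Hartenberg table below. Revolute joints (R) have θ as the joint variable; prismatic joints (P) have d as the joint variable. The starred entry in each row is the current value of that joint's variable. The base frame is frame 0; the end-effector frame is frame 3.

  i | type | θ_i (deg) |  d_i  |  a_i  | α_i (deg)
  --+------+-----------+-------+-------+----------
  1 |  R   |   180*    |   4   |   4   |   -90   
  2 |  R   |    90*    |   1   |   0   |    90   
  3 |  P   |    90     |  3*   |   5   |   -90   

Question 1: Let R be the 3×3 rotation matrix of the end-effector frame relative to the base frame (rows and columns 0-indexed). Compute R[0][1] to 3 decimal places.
End-effector y-axis (col 1 of R) = (1.0000,-0.0000,0.0000)
R[0][1] = 1.0000

1.000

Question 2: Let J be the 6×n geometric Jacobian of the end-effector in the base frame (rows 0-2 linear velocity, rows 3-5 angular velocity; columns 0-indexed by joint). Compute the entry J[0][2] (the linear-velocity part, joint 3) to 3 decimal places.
prismatic axis z_2 = (-1.0000,0.0000,0.0000)
J_v[:, 2] = z_2; J_ω[:, 2] = (0,0,0)
entry J[0][2] = -1.0000

-1.000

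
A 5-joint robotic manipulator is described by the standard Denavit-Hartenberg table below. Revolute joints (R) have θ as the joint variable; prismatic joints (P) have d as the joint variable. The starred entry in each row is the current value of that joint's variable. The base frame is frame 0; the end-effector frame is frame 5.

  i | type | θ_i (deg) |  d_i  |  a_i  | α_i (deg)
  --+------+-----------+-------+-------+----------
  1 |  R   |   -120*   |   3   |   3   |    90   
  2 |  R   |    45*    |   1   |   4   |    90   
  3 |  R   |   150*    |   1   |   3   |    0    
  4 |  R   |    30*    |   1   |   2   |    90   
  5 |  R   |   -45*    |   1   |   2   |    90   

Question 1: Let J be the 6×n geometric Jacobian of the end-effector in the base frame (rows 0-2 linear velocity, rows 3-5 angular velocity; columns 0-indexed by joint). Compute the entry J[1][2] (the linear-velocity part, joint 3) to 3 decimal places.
-1.475

axis z_2 = (-0.3536,-0.6124,-0.7071); lever o_n−o_2 = (-0.2465,4.5730,-4.6655)
cross product → J_v[:, 2] = (6.0907,-1.4752,-1.7678)
J_ω[:, 2] = z_2
entry J[1][2] = -1.4752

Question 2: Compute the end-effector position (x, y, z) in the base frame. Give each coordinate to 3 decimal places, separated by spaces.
-4.027 0.025 1.163

after link 1: o_1 = (-1.5000, -2.5981, 3.0000)
after link 2: o_2 = (-3.7802, -4.5476, 5.8284)
after link 3: o_3 = (-4.5143, -2.8189, 3.2842)
after link 4: o_4 = (-4.1607, -2.2066, 1.1629)
after link 5: o_5 = (-4.0267, 0.0255, 1.1629)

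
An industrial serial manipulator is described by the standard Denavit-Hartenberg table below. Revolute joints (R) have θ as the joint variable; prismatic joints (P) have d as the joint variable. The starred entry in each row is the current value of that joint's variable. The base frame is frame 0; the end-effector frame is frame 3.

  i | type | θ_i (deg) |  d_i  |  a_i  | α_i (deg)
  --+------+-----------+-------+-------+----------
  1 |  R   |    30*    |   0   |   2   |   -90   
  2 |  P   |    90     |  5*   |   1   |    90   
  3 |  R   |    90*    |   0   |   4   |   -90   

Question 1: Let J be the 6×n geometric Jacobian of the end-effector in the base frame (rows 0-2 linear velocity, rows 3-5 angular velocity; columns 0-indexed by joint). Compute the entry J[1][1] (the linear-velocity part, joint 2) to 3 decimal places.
0.866

prismatic axis z_1 = (-0.5000,0.8660,0.0000)
J_v[:, 1] = z_1; J_ω[:, 1] = (0,0,0)
entry J[1][1] = 0.8660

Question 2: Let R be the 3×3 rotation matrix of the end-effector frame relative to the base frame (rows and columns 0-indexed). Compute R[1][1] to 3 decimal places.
End-effector y-axis (col 1 of R) = (-0.8660,-0.5000,0.0000)
R[1][1] = -0.5000

-0.500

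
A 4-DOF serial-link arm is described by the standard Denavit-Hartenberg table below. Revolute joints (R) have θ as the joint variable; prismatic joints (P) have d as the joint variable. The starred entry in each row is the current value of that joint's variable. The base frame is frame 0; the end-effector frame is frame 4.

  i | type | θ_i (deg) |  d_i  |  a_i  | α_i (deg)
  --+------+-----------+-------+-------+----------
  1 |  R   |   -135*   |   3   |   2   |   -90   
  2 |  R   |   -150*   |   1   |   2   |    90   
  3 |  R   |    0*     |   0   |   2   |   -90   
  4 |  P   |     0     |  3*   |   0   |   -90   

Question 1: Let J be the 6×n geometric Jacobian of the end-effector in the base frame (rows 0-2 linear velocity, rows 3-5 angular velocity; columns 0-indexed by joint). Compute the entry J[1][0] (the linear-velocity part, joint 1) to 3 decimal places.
axis z_0 = ẑ; lever o_n−o_0 = (3.8637,-1.7932,5.0000)
cross product → J_v[:, 0] = (1.7932,3.8637,-0.0000)
J_ω[:, 0] = z_0
entry J[1][0] = 3.8637

3.864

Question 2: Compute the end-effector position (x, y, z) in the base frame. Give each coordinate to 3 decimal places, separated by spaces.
after link 1: o_1 = (-1.4142, -1.4142, 3.0000)
after link 2: o_2 = (0.5176, -0.8966, 4.0000)
after link 3: o_3 = (1.7424, 0.3282, 5.0000)
after link 4: o_4 = (3.8637, -1.7932, 5.0000)

3.864 -1.793 5.000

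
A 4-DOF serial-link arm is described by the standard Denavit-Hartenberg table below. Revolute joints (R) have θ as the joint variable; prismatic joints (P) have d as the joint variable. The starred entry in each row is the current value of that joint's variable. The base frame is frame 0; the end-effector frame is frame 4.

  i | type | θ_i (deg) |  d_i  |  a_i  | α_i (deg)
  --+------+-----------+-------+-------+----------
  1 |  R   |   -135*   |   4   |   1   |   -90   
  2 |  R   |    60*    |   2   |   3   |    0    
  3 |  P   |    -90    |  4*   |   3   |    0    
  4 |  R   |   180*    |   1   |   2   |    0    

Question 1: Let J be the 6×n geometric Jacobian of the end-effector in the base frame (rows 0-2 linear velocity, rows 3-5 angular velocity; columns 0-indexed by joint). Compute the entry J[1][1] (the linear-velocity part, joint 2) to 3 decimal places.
1.484

axis z_1 = (0.7071,-0.7071,0.0000); lever o_n−o_1 = (3.2767,-6.6228,-2.0981)
cross product → J_v[:, 1] = (1.4836,1.4836,-2.3660)
J_ω[:, 1] = z_1
entry J[1][1] = 1.4836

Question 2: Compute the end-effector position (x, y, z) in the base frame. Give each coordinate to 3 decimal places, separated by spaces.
after link 1: o_1 = (-0.7071, -0.7071, 4.0000)
after link 2: o_2 = (-0.3536, -3.1820, 1.4019)
after link 3: o_3 = (0.6378, -7.8475, 2.9019)
after link 4: o_4 = (2.5696, -7.3299, 1.9019)

2.570 -7.330 1.902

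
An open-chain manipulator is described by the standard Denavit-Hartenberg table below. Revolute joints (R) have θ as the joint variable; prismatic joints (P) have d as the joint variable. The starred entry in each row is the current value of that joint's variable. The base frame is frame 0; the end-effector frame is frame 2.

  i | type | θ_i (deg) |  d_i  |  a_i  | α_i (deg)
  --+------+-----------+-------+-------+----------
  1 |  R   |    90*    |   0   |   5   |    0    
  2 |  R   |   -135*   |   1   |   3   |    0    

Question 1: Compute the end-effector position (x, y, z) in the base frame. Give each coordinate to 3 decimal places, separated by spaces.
after link 1: o_1 = (0.0000, 5.0000, 0.0000)
after link 2: o_2 = (2.1213, 2.8787, 1.0000)

2.121 2.879 1.000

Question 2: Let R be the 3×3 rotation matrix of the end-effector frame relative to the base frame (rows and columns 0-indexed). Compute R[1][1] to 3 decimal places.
End-effector y-axis (col 1 of R) = (0.7071,0.7071,0.0000)
R[1][1] = 0.7071

0.707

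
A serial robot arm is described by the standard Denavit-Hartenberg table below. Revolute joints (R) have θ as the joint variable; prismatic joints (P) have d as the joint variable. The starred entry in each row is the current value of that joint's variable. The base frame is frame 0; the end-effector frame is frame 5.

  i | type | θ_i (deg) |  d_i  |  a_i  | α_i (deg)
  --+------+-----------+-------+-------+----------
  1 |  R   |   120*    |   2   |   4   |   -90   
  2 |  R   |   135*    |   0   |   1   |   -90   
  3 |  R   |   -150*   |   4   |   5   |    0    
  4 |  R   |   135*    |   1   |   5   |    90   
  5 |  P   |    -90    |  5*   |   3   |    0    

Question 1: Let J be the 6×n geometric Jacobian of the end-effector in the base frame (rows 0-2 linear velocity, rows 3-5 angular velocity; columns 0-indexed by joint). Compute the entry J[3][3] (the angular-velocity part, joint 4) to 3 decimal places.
0.354

axis z_3 = (0.3536,-0.6124,0.7071); lever o_n−o_3 = (-4.7604,-4.0022,-3.9142)
cross product → J_v[:, 3] = (5.2269,-1.9822,-4.3301)
J_ω[:, 3] = z_3
entry J[3][3] = 0.3536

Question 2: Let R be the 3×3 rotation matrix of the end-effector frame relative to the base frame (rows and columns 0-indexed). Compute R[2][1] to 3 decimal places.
-0.683

End-effector y-axis (col 1 of R) = (0.1174,-0.7209,-0.6830)
R[2][1] = -0.6830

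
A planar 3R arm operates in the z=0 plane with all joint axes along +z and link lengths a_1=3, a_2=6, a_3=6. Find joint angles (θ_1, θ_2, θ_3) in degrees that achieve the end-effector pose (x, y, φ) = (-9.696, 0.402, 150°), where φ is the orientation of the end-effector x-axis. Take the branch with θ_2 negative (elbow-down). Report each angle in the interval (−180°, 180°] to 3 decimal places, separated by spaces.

-59.997 -120.003 -30.000

wrist centre = target − a_3·(cos φ, sin φ) = (-4.4998, -2.5980)
cos θ_2 = (26.9982−3²−6²)/(2·3·6) = -0.5000; θ_2 = -120.0032° (elbow-down)
β = atan2(-2.5980,-4.4998) = -149.9999°; ψ = atan2(-5.1960,-0.0003) = -90.0032°
θ_1 = β − ψ = -59.9966°
θ_3 = φ − θ_1 − θ_2 = -30.0001° (wrapped to (-180°,180°])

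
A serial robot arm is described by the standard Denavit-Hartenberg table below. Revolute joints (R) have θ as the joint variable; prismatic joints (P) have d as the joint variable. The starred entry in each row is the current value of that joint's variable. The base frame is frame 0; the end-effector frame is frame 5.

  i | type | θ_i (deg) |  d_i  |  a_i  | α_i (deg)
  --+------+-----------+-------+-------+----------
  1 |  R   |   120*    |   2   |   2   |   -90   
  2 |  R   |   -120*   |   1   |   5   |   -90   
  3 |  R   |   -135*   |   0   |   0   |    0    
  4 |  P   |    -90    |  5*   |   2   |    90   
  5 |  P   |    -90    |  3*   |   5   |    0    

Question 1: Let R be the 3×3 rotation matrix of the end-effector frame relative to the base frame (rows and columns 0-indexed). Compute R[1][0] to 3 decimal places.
-0.750

End-effector x-axis (col 0 of R) = (0.4330,-0.7500,-0.5000)
R[1][0] = -0.7500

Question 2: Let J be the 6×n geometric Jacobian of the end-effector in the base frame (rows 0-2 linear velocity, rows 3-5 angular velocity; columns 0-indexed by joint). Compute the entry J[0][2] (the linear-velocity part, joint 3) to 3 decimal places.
-0.272

axis z_2 = (-0.4330,0.7500,0.5000); lever o_n−o_2 = (3.2386,1.4616,0.6124)
cross product → J_v[:, 2] = (-0.2715,1.8845,-3.0619)
J_ω[:, 2] = z_2
entry J[0][2] = -0.2715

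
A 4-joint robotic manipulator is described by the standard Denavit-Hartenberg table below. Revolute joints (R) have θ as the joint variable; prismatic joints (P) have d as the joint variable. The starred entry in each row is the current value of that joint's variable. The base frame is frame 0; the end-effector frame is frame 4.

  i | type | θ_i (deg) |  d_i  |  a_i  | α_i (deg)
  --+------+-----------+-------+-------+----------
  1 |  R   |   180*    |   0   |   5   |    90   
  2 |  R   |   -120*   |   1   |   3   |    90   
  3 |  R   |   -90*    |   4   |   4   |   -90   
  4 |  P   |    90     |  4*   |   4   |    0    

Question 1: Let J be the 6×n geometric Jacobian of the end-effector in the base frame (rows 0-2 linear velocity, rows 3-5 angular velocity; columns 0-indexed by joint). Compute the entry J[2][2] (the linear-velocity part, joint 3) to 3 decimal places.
-3.464

axis z_2 = (0.8660,-0.0000,0.5000); lever o_n−o_2 = (2.0000,-4.0000,-3.4641)
cross product → J_v[:, 2] = (2.0000,4.0000,-3.4641)
J_ω[:, 2] = z_2
entry J[2][2] = -3.4641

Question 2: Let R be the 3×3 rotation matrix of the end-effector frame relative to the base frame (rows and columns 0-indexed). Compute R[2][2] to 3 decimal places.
End-effector z-axis (col 2 of R) = (0.5000,0.0000,-0.8660)
R[2][2] = -0.8660

-0.866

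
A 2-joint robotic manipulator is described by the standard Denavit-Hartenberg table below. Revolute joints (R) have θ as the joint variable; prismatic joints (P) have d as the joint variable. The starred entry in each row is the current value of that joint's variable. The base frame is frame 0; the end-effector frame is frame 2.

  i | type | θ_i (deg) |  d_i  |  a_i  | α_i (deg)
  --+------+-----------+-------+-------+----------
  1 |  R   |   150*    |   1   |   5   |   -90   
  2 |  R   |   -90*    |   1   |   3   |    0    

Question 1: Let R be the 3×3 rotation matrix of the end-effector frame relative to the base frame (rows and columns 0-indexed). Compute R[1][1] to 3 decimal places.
End-effector y-axis (col 1 of R) = (-0.8660,0.5000,-0.0000)
R[1][1] = 0.5000

0.500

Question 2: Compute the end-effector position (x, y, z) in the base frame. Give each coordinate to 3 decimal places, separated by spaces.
-4.830 1.634 4.000

after link 1: o_1 = (-4.3301, 2.5000, 1.0000)
after link 2: o_2 = (-4.8301, 1.6340, 4.0000)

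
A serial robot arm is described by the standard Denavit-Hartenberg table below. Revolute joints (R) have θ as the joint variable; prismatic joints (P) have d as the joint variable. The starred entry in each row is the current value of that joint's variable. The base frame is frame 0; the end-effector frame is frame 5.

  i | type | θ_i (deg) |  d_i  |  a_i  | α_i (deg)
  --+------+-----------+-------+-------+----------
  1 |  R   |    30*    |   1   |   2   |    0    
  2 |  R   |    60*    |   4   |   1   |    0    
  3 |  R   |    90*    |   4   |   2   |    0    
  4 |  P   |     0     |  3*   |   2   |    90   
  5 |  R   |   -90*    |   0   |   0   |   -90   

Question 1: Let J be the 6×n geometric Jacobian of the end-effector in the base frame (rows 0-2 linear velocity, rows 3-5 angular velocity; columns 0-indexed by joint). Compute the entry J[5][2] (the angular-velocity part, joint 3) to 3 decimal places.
1.000

axis z_2 = (0.0000,0.0000,1.0000); lever o_n−o_2 = (-4.0000,0.0000,7.0000)
cross product → J_v[:, 2] = (-0.0000,-4.0000,0.0000)
J_ω[:, 2] = z_2
entry J[5][2] = 1.0000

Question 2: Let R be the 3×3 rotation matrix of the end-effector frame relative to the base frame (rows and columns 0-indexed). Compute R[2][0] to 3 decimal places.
-1.000

End-effector x-axis (col 0 of R) = (-0.0000,0.0000,-1.0000)
R[2][0] = -1.0000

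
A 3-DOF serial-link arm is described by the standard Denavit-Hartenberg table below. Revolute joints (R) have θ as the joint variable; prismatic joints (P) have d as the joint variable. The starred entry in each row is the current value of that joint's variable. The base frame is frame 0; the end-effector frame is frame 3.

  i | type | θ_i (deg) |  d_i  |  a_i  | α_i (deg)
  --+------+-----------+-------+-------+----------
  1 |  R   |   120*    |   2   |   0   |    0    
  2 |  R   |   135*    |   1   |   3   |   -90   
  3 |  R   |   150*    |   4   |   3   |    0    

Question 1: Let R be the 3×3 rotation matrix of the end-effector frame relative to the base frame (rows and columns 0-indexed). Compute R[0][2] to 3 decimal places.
0.966

End-effector z-axis (col 2 of R) = (0.9659,-0.2588,0.0000)
R[0][2] = 0.9659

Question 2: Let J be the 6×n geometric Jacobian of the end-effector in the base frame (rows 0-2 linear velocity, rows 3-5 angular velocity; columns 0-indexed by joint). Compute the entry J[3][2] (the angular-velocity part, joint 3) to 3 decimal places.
axis z_2 = (0.9659,-0.2588,0.0000); lever o_n−o_2 = (4.5361,1.4743,-1.5000)
cross product → J_v[:, 2] = (0.3882,1.4489,2.5981)
J_ω[:, 2] = z_2
entry J[3][2] = 0.9659

0.966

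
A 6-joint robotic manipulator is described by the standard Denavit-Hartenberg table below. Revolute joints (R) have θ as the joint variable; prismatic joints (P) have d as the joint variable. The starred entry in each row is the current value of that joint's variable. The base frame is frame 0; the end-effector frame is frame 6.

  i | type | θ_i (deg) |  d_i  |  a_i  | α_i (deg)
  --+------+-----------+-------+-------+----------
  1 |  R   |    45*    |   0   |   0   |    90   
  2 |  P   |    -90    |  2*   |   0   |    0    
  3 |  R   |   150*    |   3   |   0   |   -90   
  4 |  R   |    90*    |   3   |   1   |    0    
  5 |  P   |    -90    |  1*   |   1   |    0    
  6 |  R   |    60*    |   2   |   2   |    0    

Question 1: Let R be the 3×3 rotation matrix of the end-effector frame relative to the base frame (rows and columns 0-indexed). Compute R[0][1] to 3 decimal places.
End-effector y-axis (col 1 of R) = (-0.6597,0.0474,-0.7500)
R[0][1] = -0.6597

-0.660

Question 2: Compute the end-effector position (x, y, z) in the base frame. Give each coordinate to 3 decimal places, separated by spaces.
-1.363 -4.571 4.732

after link 1: o_1 = (0.0000, 0.0000, 0.0000)
after link 2: o_2 = (1.4142, -1.4142, 0.0000)
after link 3: o_3 = (3.5355, -3.5355, 0.0000)
after link 4: o_4 = (0.9913, -4.6655, 1.5000)
after link 5: o_5 = (0.7325, -4.9244, 2.8660)
after link 6: o_6 = (-1.3634, -4.5708, 4.7321)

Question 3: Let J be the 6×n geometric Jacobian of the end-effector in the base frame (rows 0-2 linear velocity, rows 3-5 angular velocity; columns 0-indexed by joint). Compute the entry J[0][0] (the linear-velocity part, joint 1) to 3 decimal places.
4.571

axis z_0 = ẑ; lever o_n−o_0 = (-1.3634,-4.5708,4.7321)
cross product → J_v[:, 0] = (4.5708,-1.3634,0.0000)
J_ω[:, 0] = z_0
entry J[0][0] = 4.5708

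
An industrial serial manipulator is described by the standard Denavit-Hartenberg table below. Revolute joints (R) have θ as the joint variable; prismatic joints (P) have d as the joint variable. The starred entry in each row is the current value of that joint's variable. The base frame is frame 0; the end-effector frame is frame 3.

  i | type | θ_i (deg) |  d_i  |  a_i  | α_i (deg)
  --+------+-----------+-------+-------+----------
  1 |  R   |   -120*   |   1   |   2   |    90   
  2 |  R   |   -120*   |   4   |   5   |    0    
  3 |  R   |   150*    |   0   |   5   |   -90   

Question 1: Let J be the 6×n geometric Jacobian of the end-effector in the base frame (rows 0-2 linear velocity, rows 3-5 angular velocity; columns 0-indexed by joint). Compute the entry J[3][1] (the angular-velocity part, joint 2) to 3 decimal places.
axis z_1 = (-0.8660,0.5000,0.0000); lever o_n−o_1 = (-4.3792,0.4151,-1.8301)
cross product → J_v[:, 1] = (-0.9151,-1.5849,1.8301)
J_ω[:, 1] = z_1
entry J[3][1] = -0.8660

-0.866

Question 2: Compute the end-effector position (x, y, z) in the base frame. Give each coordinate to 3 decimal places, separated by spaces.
after link 1: o_1 = (-1.0000, -1.7321, 1.0000)
after link 2: o_2 = (-3.2141, 2.4330, -3.3301)
after link 3: o_3 = (-5.3792, -1.3170, -0.8301)

-5.379 -1.317 -0.830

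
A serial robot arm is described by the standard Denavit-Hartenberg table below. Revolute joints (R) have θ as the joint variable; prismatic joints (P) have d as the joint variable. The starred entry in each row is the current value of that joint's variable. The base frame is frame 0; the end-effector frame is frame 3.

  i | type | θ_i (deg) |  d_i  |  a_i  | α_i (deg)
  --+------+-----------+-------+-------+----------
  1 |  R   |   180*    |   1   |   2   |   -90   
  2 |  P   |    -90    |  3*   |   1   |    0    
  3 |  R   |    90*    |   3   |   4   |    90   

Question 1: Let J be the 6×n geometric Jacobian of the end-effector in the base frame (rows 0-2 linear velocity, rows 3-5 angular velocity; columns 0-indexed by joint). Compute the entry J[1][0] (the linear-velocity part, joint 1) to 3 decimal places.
axis z_0 = ẑ; lever o_n−o_0 = (-6.0000,-6.0000,2.0000)
cross product → J_v[:, 0] = (6.0000,-6.0000,0.0000)
J_ω[:, 0] = z_0
entry J[1][0] = -6.0000

-6.000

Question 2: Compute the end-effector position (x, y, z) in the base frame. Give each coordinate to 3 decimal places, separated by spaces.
-6.000 -6.000 2.000

after link 1: o_1 = (-2.0000, 0.0000, 1.0000)
after link 2: o_2 = (-2.0000, -3.0000, 2.0000)
after link 3: o_3 = (-6.0000, -6.0000, 2.0000)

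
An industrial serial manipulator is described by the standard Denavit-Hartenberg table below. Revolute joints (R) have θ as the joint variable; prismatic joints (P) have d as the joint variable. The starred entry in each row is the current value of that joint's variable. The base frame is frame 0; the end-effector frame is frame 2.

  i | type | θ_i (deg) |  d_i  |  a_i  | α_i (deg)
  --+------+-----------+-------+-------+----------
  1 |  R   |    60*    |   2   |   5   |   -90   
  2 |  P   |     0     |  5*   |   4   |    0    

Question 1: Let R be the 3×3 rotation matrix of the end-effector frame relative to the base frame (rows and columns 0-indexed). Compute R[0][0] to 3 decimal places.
0.500

End-effector x-axis (col 0 of R) = (0.5000,0.8660,0.0000)
R[0][0] = 0.5000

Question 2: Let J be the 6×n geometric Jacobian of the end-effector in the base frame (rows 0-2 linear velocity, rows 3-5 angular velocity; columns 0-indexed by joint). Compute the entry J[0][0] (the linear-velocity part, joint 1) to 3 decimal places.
-10.294

axis z_0 = ẑ; lever o_n−o_0 = (0.1699,10.2942,2.0000)
cross product → J_v[:, 0] = (-10.2942,0.1699,0.0000)
J_ω[:, 0] = z_0
entry J[0][0] = -10.2942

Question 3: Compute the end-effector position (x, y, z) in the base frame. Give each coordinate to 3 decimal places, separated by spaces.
0.170 10.294 2.000

after link 1: o_1 = (2.5000, 4.3301, 2.0000)
after link 2: o_2 = (0.1699, 10.2942, 2.0000)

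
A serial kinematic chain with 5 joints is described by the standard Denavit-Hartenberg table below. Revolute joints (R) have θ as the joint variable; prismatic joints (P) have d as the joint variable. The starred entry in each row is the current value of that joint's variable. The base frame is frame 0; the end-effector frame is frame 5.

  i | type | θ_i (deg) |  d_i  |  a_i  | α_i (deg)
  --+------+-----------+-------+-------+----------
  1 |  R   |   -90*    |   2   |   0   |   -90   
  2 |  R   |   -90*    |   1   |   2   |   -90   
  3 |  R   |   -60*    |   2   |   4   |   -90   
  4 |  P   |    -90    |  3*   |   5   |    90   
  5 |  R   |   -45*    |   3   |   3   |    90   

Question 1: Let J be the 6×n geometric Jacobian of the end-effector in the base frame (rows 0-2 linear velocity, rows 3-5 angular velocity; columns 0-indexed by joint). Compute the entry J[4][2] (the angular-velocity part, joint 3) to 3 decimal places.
axis z_2 = (0.0000,-1.0000,-0.0000); lever o_n−o_2 = (0.4267,-9.1213,1.2610)
cross product → J_v[:, 2] = (-1.2610,-0.0000,0.4267)
J_ω[:, 2] = z_2
entry J[4][2] = -1.0000

-1.000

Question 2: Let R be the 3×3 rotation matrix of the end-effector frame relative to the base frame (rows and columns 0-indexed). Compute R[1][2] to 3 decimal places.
0.707

End-effector z-axis (col 2 of R) = (0.3536,0.7071,-0.6124)
R[1][2] = 0.7071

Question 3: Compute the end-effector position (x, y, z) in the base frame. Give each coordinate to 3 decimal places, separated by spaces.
after link 1: o_1 = (0.0000, 0.0000, 2.0000)
after link 2: o_2 = (1.0000, -0.0000, 4.0000)
after link 3: o_3 = (4.4641, -2.0000, 6.0000)
after link 4: o_4 = (2.9641, -7.0000, 8.5981)
after link 5: o_5 = (1.4267, -9.1213, 5.2610)

1.427 -9.121 5.261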